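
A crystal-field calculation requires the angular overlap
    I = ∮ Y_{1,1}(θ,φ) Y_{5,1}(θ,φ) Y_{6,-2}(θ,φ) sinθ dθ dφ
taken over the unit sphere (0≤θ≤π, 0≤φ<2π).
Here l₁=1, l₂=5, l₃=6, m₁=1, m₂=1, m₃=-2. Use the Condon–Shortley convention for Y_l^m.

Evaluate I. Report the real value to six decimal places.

Checks pass: Σm=0; 12 even; l₃=6∈[4,6].
(2·1+1)(2·5+1)(2·6+1) = 429
Δ: 0! 2! 10! / 13! → 1/858
sum: t=0:+1/14400 = 1/14400
3j²(1 5 6; 0 0 0) = Δ·Π!·Σ² = 6/143  (sign +1)
sum: t=0:+1/34560 = 1/34560
3j²(1 5 6; 1 1 -2) = Δ·Π!·Σ² = 14/429  (sign +1)
combine: 4πI² = 429·6/143·14/429 = 84/143
take √, sign +1: I = 0.21620548

0.216205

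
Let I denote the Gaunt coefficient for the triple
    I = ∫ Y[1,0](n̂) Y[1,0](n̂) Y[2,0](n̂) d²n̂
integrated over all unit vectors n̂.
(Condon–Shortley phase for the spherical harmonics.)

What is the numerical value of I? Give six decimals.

0.252313

Checks pass: Σm=0; 4 even; l₃=2∈[0,2].
(2·1+1)(2·1+1)(2·2+1) = 45
Δ: 0! 2! 2! / 5! → 1/30
sum: t=0:+1/1 = 1/1
3j²(1 1 2; 0 0 0) = Δ·Π!·Σ² = 2/15  (sign +1)
(m-triple is (0,0,0) — same symbol as above.)
combine: 4πI² = 45·2/15·2/15 = 4/5
take √, sign +1: I = 0.25231325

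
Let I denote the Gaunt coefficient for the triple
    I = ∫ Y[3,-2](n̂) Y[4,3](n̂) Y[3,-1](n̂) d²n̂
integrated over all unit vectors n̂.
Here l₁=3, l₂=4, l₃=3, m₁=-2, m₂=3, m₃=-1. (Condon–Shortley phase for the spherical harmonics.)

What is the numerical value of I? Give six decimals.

-0.095955

Rules hold: Σm=0, L=10 even, 1≤3≤7.
N = 7·9·7 = 441
Δ = 4!·2!·4!/11! = 1/34650
Racah Σ t=1..3: t=1:−1/72 t=2:+1/16 t=3:−1/72 = 5/144
⇒ 3j(3 4 3; 0 0 0)² = 2/77, sgn -1
Racah Σ t=3..4: t=3:−1/288 t=4:+1/144 = 1/288
⇒ 3j(3 4 3; -2 3 -1)² = 1/99, sgn +1
4πI² = N·(3j₀)²·(3jₘ)² = 14/121
I = -1·√(0.115702/4π) = -0.09595473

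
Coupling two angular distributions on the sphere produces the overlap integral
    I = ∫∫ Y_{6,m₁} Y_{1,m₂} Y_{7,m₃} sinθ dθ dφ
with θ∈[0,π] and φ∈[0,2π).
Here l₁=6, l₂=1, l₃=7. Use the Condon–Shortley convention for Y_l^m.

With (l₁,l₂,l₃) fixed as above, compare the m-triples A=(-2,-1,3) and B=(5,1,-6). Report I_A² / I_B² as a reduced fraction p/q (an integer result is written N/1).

15/26

Shared (l₁,l₂,l₃)=(6,1,7): N and (l;000)² cancel in I_A²/I_B².
A: Δ = 0!·12!·2!/15! = 1/1365; Racah Σ t=0..0: t=0:+1/1935360 = 1/1935360; ⇒ 3j(6 1 7; -2 -1 3)² = 3/91, sgn +1
B: Δ = 0!·12!·2!/15! = 1/1365; Racah Σ t=0..0: t=0:+1/79833600 = 1/79833600; ⇒ 3j(6 1 7; 5 1 -6)² = 2/35, sgn -1
I_A²/I_B² = (3/91)/(2/35) = 15/26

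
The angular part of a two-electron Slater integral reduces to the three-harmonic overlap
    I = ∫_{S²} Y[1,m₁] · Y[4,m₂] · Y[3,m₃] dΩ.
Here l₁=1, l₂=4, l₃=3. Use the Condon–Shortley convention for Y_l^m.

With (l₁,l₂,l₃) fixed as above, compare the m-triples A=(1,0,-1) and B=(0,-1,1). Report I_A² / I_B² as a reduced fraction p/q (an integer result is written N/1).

l's match ⇒ only the (l;m) 3-j factors differ between A and B.
A: triangle coeff Δ(1,4,3) = 1/252; Σ_t [0,0]: t=0:+1/96 = 1/96; (3j)²=1/42 [(1 4 3; 1 0 -1)], sign=+1
B: triangle coeff Δ(1,4,3) = 1/252; Σ_t [1,1]: t=1:−1/48 = -1/48; (3j)²=5/84 [(1 4 3; 0 -1 1)], sign=-1
I_A²/I_B² = (1/42)/(5/84) = 2/5

2/5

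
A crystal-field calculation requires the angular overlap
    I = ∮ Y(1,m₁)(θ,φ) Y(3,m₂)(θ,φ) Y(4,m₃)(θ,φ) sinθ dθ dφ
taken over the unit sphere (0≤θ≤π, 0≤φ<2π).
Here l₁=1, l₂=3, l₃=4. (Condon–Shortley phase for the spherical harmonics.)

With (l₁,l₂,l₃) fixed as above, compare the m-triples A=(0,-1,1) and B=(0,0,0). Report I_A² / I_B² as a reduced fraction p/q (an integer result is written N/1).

l's match ⇒ only the (l;m) 3-j factors differ between A and B.
A: triangle coeff Δ(1,3,4) = 1/252; Σ_t [0,0]: t=0:+1/48 = 1/48; (3j)²=5/84 [(1 3 4; 0 -1 1)], sign=-1
B: triangle coeff Δ(1,3,4) = 1/252; Σ_t [0,0]: t=0:+1/36 = 1/36; (3j)²=4/63 [(1 3 4; 0 0 0)], sign=+1
I_A²/I_B² = (5/84)/(4/63) = 15/16

15/16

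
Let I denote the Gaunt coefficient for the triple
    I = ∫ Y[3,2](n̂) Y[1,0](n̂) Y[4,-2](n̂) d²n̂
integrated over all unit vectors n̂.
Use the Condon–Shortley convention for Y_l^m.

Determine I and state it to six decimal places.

0.213244

Checks pass: Σm=0; 8 even; l₃=4∈[2,4].
(2·3+1)(2·1+1)(2·4+1) = 189
Δ: 0! 6! 2! / 9! → 1/252
sum: t=0:+1/36 = 1/36
3j²(3 1 4; 0 0 0) = Δ·Π!·Σ² = 4/63  (sign +1)
sum: t=0:+1/120 = 1/120
3j²(3 1 4; 2 0 -2) = Δ·Π!·Σ² = 1/21  (sign +1)
combine: 4πI² = 189·4/63·1/21 = 4/7
take √, sign +1: I = 0.21324362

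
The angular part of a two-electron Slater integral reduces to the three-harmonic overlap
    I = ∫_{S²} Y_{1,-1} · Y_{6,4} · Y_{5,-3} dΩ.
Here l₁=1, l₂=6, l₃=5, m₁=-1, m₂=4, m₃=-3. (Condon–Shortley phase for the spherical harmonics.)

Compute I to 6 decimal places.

0.274090

m-sum 0 ✓  L=12 even ✓  5≤5≤7 ✓
Π(2lᵢ+1) = 3×13×11 = 429
triangle coeff Δ(1,6,5) = 1/858
Σ_t [1,1]: t=1:−1/14400 = -1/14400
(3j)²=6/143 [(1 6 5; 0 0 0)], sign=+1
Σ_t [2,2]: t=2:+1/161280 = 1/161280
(3j)²=15/286 [(1 6 5; -1 4 -3)], sign=+1
⇒ 4πI² = 135/143
I = (+1)√(135/143/(4π)) = 0.27409047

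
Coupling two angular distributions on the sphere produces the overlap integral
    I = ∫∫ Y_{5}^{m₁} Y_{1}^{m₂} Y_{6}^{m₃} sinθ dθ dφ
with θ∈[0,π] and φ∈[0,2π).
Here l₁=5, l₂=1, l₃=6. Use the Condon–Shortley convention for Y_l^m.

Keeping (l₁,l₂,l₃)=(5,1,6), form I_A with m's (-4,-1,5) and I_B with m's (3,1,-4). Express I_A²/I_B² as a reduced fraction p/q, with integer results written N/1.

11/9

Shared (l₁,l₂,l₃)=(5,1,6): N and (l;000)² cancel in I_A²/I_B².
A: Δ = 0!·10!·2!/13! = 1/858; Racah Σ t=0..0: t=0:+1/725760 = 1/725760; ⇒ 3j(5 1 6; -4 -1 5)² = 5/78, sgn -1
B: Δ = 0!·10!·2!/13! = 1/858; Racah Σ t=0..0: t=0:+1/161280 = 1/161280; ⇒ 3j(5 1 6; 3 1 -4)² = 15/286, sgn +1
I_A²/I_B² = (5/78)/(15/286) = 11/9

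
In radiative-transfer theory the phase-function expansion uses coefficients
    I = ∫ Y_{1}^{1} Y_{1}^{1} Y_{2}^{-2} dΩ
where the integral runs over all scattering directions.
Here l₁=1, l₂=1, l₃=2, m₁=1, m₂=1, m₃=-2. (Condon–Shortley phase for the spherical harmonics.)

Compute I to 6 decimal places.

Rules hold: Σm=0, L=4 even, 0≤2≤2.
N = 3·3·5 = 45
Δ = 0!·2!·2!/5! = 1/30
Racah Σ t=0..0: t=0:+1/1 = 1/1
⇒ 3j(1 1 2; 0 0 0)² = 2/15, sgn +1
Racah Σ t=0..0: t=0:+1/4 = 1/4
⇒ 3j(1 1 2; 1 1 -2)² = 1/5, sgn +1
4πI² = N·(3j₀)²·(3jₘ)² = 6/5
I = +1·√(1.2/4π) = 0.30901936

0.309019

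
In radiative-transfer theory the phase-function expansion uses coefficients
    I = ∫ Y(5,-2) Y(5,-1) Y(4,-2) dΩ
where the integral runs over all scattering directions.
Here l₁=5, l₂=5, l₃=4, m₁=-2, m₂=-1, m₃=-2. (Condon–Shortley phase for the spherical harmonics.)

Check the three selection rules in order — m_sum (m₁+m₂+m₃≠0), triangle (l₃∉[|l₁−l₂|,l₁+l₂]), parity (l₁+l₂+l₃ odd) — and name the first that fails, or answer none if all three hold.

m₁+m₂+m₃ = -2 − 1 − 2 = -5  ✗
triangle: |5−5|=0 ≤ l₃=4 ≤ 5+5=10
parity: l₁+l₂+l₃ = 14 is even

m_sum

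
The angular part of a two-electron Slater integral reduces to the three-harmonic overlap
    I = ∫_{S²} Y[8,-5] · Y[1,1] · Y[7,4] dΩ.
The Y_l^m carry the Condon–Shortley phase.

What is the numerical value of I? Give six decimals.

Checks pass: Σm=0; 16 even; l₃=7∈[7,9].
(2·8+1)(2·1+1)(2·7+1) = 765
Δ: 2! 14! 0! / 17! → 1/2040
sum: t=1:−1/25401600 = -1/25401600
3j²(8 1 7; 0 0 0) = Δ·Π!·Σ² = 8/255  (sign +1)
sum: t=2:+1/479001600 = 1/479001600
3j²(8 1 7; -5 1 4) = Δ·Π!·Σ² = 13/340  (sign -1)
combine: 4πI² = 765·8/255·13/340 = 78/85
take √, sign -1: I = -0.27022959

-0.270230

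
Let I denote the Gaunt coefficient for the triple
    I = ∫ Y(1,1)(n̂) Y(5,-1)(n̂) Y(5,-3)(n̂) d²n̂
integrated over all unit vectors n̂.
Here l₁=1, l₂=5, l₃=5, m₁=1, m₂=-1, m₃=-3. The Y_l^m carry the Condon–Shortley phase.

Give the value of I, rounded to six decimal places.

Σmᵢ = -3 ≠ 0, so the φ-integral vanishes; I = 0

0.000000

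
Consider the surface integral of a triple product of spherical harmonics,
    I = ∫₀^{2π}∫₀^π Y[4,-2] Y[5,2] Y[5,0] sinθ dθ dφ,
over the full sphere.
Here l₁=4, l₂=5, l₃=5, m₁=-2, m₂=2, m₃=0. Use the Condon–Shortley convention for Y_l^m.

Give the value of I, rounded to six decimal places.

-0.099440

m-sum 0 ✓  L=14 even ✓  1≤5≤9 ✓
Π(2lᵢ+1) = 9×11×11 = 1089
triangle coeff Δ(4,5,5) = 1/3153150
Σ_t [0,4]: t=0:+1/69120 t=1:−1/1728 t=2:+1/576 t=3:−1/1728 t=4:+1/69120 = 7/11520
(3j)²=2/143 [(4 5 5; 0 0 0)], sign=-1
Σ_t [2,4]: t=2:+1/11520 t=3:−1/1728 t=4:+1/3456 = -7/34560
(3j)²=7/858 [(4 5 5; -2 2 0)], sign=+1
⇒ 4πI² = 21/169
I = (-1)√(21/169/(4π)) = -0.09944006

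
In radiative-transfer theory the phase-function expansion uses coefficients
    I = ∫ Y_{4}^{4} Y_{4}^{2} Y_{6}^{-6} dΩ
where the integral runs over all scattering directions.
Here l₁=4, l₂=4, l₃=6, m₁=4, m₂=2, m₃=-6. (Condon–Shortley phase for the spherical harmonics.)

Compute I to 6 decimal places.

Rules hold: Σm=0, L=14 even, 0≤6≤8.
N = 9·9·13 = 1053
Δ = 2!·6!·6!/15! = 1/1261260
Racah Σ t=0..2: t=0:+1/4608 t=1:−1/1296 t=2:+1/4608 = -7/20736
⇒ 3j(4 4 6; 0 0 0)² = 20/1287, sgn -1
Racah Σ t=0..0: t=0:+1/1036800 = 1/1036800
⇒ 3j(4 4 6; 4 2 -6)² = 4/195, sgn +1
4πI² = N·(3j₀)²·(3jₘ)² = 48/143
I = -1·√(0.335664/4π) = -0.16343598

-0.163436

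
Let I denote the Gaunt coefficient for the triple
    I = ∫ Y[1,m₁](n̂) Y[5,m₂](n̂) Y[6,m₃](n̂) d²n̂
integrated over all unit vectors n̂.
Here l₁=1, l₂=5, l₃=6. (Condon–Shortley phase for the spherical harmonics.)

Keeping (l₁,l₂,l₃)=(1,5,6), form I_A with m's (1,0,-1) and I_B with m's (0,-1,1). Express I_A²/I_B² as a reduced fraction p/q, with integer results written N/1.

Same 1,5,6: normalisation and zero-m 3j drop out of the ratio.
A: Δ: 0! 2! 10! / 13! → 1/858; sum: t=0:+1/28800 = 1/28800; 3j²(1 5 6; 1 0 -1) = Δ·Π!·Σ² = 7/286  (sign -1)
B: Δ: 0! 2! 10! / 13! → 1/858; sum: t=0:+1/17280 = 1/17280; 3j²(1 5 6; 0 -1 1) = Δ·Π!·Σ² = 35/858  (sign -1)
I_A²/I_B² = (7/286)/(35/858) = 3/5

3/5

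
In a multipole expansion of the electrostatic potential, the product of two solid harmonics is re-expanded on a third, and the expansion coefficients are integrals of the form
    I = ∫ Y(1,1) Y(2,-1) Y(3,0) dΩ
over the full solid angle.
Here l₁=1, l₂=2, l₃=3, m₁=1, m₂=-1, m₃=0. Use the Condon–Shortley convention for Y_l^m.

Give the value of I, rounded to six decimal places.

0.143048

m-sum 0 ✓  L=6 even ✓  1≤3≤3 ✓
Π(2lᵢ+1) = 3×5×7 = 105
triangle coeff Δ(1,2,3) = 1/105
Σ_t [0,0]: t=0:+1/4 = 1/4
(3j)²=3/35 [(1 2 3; 0 0 0)], sign=-1
Σ_t [0,0]: t=0:+1/12 = 1/12
(3j)²=1/35 [(1 2 3; 1 -1 0)], sign=-1
⇒ 4πI² = 9/35
I = (+1)√(9/35/(4π)) = 0.14304817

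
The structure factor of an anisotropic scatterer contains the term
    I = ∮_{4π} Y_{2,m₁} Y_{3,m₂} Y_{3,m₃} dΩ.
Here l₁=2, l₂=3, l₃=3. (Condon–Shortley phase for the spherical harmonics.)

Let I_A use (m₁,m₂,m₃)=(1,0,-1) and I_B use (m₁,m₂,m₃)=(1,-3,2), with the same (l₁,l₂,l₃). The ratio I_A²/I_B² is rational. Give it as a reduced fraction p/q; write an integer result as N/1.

Same 2,3,3: normalisation and zero-m 3j drop out of the ratio.
A: Δ: 2! 2! 4! / 9! → 1/3780; sum: t=0:+1/12 t=1:−1/8 = -1/24; 3j²(2 3 3; 1 0 -1) = Δ·Π!·Σ² = 1/210  (sign -1)
B: Δ: 2! 2! 4! / 9! → 1/3780; sum: t=0:+1/48 = 1/48; 3j²(2 3 3; 1 -3 2) = Δ·Π!·Σ² = 5/84  (sign -1)
I_A²/I_B² = (1/210)/(5/84) = 2/25

2/25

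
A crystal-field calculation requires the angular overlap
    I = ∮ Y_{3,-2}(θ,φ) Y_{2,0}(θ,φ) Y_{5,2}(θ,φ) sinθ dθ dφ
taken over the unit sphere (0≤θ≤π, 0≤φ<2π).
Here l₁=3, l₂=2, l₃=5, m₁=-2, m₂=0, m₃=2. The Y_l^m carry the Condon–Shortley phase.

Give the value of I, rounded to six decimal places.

m-sum 0 ✓  L=10 even ✓  1≤5≤5 ✓
Π(2lᵢ+1) = 7×5×11 = 385
triangle coeff Δ(3,2,5) = 1/2310
Σ_t [0,0]: t=0:+1/144 = 1/144
(3j)²=10/231 [(3 2 5; 0 0 0)], sign=-1
Σ_t [0,0]: t=0:+1/480 = 1/480
(3j)²=3/110 [(3 2 5; -2 0 2)], sign=-1
⇒ 4πI² = 5/11
I = (+1)√(5/11/(4π)) = 0.19018827

0.190188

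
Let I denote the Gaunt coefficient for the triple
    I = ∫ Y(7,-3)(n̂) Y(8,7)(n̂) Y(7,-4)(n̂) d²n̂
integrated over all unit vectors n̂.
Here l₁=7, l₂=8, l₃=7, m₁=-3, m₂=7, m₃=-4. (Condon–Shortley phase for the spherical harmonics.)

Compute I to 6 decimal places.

Rules hold: Σm=0, L=22 even, 1≤7≤15.
N = 15·17·15 = 3825
Δ = 8!·6!·8!/23! = 1/22086194130
Racah Σ t=1..7: t=1:−1/18289152000 t=2:+1/248832000 t=3:−1/24883200 t=4:+1/11943936 t=5:−1/24883200 t=6:+1/248832000 t=7:−1/18289152000 = 11/975421440
⇒ 3j(7 8 7; 0 0 0)² = 1750/289731, sgn -1
Racah Σ t=7..8: t=7:−1/7315660800 t=8:+1/9754214400 = -1/29262643200
⇒ 3j(7 8 7; -3 7 -4)² = 75/52003, sgn +1
4πI² = N·(3j₀)²·(3jₘ)² = 1406250/42204149
I = -1·√(0.0333202/4π) = -0.05149307

-0.051493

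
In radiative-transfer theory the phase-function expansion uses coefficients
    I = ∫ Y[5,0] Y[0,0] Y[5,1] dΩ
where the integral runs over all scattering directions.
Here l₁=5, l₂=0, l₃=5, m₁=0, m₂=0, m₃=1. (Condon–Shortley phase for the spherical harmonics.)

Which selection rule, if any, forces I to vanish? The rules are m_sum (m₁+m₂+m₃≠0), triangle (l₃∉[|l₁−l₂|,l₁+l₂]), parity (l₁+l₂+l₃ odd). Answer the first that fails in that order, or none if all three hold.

m_sum

Σmᵢ = 1  ✗
l₃∈[|l₁−l₂|,l₁+l₂]=[5,5], have l₃=5
Σlᵢ = 10 ⇒ even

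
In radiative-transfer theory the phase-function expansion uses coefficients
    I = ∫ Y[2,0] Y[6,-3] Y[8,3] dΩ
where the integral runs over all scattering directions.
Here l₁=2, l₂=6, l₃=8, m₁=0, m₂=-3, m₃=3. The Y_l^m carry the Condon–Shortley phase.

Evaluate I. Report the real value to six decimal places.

Checks pass: Σm=0; 16 even; l₃=8∈[4,8].
(2·2+1)(2·6+1)(2·8+1) = 1105
Δ: 0! 4! 12! / 17! → 1/30940
sum: t=0:+1/2073600 = 1/2073600
3j²(2 6 8; 0 0 0) = Δ·Π!·Σ² = 28/1105  (sign +1)
sum: t=0:+1/8709120 = 1/8709120
3j²(2 6 8; 0 -3 3) = Δ·Π!·Σ² = 55/3094  (sign -1)
combine: 4πI² = 1105·28/1105·55/3094 = 110/221
take √, sign -1: I = -0.19901934

-0.199019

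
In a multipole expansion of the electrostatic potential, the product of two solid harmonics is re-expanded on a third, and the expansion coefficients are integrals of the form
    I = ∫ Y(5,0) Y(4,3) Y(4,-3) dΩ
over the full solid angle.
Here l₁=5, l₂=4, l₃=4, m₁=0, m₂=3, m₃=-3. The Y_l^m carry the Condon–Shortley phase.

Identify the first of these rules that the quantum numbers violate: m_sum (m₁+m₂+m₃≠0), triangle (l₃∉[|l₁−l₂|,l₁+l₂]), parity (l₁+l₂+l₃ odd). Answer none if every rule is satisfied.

m₁+m₂+m₃ = 0 + 3 − 3 = 0  ✓
triangle: |5−4|=1 ≤ l₃=4 ≤ 5+4=9  ✓
parity: l₁+l₂+l₃ = 13 is odd  ✗

parity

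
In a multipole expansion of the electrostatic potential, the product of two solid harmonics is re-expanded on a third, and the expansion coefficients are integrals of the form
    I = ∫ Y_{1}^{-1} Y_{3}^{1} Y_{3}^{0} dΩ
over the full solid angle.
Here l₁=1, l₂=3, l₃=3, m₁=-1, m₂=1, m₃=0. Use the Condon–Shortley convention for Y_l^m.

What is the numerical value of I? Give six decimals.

0.000000

L=7 odd ⇒ parity kills the (l;000) factor ⇒ I = 0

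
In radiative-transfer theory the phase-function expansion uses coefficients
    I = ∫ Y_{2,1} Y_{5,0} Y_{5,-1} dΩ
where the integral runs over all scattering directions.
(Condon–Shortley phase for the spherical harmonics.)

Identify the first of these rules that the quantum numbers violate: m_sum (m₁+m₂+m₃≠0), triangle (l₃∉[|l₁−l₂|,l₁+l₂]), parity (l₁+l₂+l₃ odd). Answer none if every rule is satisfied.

Σmᵢ = 0  ✓
l₃∈[|l₁−l₂|,l₁+l₂]=[3,7], have l₃=5  ✓
Σlᵢ = 12 ⇒ even  ✓

none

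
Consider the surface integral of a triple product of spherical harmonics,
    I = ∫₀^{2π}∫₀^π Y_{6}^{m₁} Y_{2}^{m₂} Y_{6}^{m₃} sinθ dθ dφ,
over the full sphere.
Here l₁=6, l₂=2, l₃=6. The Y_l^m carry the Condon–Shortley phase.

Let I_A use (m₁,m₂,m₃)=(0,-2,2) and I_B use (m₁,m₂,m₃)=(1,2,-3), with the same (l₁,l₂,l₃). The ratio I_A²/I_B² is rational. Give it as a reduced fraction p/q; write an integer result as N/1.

7/6

Same 6,2,6: normalisation and zero-m 3j drop out of the ratio.
A: Δ: 2! 10! 2! / 15! → 1/90090; sum: t=0:+1/69120 = 1/69120; 3j²(6 2 6; 0 -2 2) = Δ·Π!·Σ² = 4/143  (sign +1)
B: Δ: 2! 10! 2! / 15! → 1/90090; sum: t=2:+1/120960 = 1/120960; 3j²(6 2 6; 1 2 -3) = Δ·Π!·Σ² = 24/1001  (sign -1)
I_A²/I_B² = (4/143)/(24/1001) = 7/6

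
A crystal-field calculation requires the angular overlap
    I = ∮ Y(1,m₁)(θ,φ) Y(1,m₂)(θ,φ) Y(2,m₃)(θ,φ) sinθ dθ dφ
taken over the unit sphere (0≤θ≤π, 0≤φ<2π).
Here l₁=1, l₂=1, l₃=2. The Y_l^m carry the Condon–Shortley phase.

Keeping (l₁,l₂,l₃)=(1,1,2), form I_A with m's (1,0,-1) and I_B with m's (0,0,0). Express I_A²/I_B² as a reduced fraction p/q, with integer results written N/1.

Same 1,1,2: normalisation and zero-m 3j drop out of the ratio.
A: Δ: 0! 2! 2! / 5! → 1/30; sum: t=0:+1/2 = 1/2; 3j²(1 1 2; 1 0 -1) = Δ·Π!·Σ² = 1/10  (sign -1)
B: Δ: 0! 2! 2! / 5! → 1/30; sum: t=0:+1/1 = 1/1; 3j²(1 1 2; 0 0 0) = Δ·Π!·Σ² = 2/15  (sign +1)
I_A²/I_B² = (1/10)/(2/15) = 3/4

3/4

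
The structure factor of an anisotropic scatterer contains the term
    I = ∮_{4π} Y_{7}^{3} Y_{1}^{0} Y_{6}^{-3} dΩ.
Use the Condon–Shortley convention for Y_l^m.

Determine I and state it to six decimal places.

-0.221293

Rules hold: Σm=0, L=14 even, 6≤6≤8.
N = 15·3·13 = 585
Δ = 2!·12!·0!/15! = 1/1365
Racah Σ t=1..1: t=1:−1/518400 = -1/518400
⇒ 3j(7 1 6; 0 0 0)² = 7/195, sgn -1
Racah Σ t=1..1: t=1:−1/2177280 = -1/2177280
⇒ 3j(7 1 6; 3 0 -3)² = 8/273, sgn +1
4πI² = N·(3j₀)²·(3jₘ)² = 8/13
I = -1·√(0.615385/4π) = -0.22129336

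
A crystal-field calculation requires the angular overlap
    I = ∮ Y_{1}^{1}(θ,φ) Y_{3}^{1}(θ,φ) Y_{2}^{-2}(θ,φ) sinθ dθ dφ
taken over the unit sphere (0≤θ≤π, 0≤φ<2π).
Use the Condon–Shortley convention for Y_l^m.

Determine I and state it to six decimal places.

Rules hold: Σm=0, L=6 even, 2≤2≤4.
N = 3·7·5 = 105
Δ = 2!·0!·4!/7! = 1/105
Racah Σ t=1..1: t=1:−1/4 = -1/4
⇒ 3j(1 3 2; 0 0 0)² = 3/35, sgn -1
Racah Σ t=0..0: t=0:+1/48 = 1/48
⇒ 3j(1 3 2; 1 1 -2)² = 1/105, sgn +1
4πI² = N·(3j₀)²·(3jₘ)² = 3/35
I = -1·√(0.0857143/4π) = -0.08258890

-0.082589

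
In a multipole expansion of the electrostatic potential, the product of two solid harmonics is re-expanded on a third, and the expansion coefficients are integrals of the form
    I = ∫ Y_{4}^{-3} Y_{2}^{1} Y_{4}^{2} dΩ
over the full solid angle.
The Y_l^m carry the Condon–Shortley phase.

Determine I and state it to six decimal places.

-0.187702

m-sum 0 ✓  L=10 even ✓  2≤4≤6 ✓
Π(2lᵢ+1) = 9×5×9 = 405
triangle coeff Δ(4,2,4) = 1/13860
Σ_t [0,2]: t=0:+1/192 t=1:−1/36 t=2:+1/192 = -5/288
(3j)²=20/693 [(4 2 4; 0 0 0)], sign=-1
Σ_t [1,2]: t=1:−1/1440 t=2:+1/240 = 1/288
(3j)²=5/132 [(4 2 4; -3 1 2)], sign=+1
⇒ 4πI² = 375/847
I = (-1)√(375/847/(4π)) = -0.18770204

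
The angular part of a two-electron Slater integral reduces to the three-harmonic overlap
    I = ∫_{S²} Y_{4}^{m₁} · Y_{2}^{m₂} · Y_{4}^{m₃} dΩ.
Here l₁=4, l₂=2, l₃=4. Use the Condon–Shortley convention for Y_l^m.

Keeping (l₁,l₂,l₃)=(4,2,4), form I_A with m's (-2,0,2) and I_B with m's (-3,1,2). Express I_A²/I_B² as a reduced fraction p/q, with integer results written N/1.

64/525

Shared (l₁,l₂,l₃)=(4,2,4): N and (l;000)² cancel in I_A²/I_B².
A: Δ = 2!·6!·2!/11! = 1/13860; Racah Σ t=0..2: t=0:+1/2880 t=1:−1/120 t=2:+1/192 = -1/360; ⇒ 3j(4 2 4; -2 0 2)² = 16/3465, sgn -1
B: Δ = 2!·6!·2!/11! = 1/13860; Racah Σ t=1..2: t=1:−1/1440 t=2:+1/240 = 1/288; ⇒ 3j(4 2 4; -3 1 2)² = 5/132, sgn +1
I_A²/I_B² = (16/3465)/(5/132) = 64/525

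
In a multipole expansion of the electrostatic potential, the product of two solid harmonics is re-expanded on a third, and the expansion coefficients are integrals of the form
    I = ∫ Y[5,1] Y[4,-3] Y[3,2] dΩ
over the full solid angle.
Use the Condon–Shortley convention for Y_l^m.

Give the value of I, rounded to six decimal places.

0.160929

m-sum 0 ✓  L=12 even ✓  1≤3≤9 ✓
Π(2lᵢ+1) = 11×9×7 = 693
triangle coeff Δ(5,4,3) = 1/180180
Σ_t [2,4]: t=2:+1/576 t=3:−1/144 t=4:+1/576 = -1/288
(3j)²=20/1001 [(5 4 3; 0 0 0)], sign=+1
Σ_t [0,1]: t=0:+1/17280 t=1:−1/1440 = -11/17280
(3j)²=11/468 [(5 4 3; 1 -3 2)], sign=+1
⇒ 4πI² = 55/169
I = (+1)√(55/169/(4π)) = 0.16092854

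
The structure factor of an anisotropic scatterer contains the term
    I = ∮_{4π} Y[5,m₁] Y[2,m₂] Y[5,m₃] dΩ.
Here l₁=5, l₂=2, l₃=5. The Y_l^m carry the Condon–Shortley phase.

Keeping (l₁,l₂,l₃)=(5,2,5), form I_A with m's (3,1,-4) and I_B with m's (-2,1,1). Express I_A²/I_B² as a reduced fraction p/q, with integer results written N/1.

7/2

Shared (l₁,l₂,l₃)=(5,2,5): N and (l;000)² cancel in I_A²/I_B².
A: Δ = 2!·8!·2!/13! = 1/38610; Racah Σ t=1..2: t=1:−1/10080 t=2:+1/80640 = -1/11520; ⇒ 3j(5 2 5; 3 1 -4)² = 49/1430, sgn +1
B: Δ = 2!·8!·2!/13! = 1/38610; Racah Σ t=1..2: t=1:−1/2880 t=2:+1/1440 = 1/2880; ⇒ 3j(5 2 5; -2 1 1)² = 7/715, sgn +1
I_A²/I_B² = (49/1430)/(7/715) = 7/2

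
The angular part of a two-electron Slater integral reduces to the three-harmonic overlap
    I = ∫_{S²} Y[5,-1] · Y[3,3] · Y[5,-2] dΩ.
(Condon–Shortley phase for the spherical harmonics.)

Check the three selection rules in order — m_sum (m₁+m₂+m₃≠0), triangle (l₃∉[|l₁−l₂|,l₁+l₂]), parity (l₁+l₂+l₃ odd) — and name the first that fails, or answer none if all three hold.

parity

Σmᵢ = 0  ✓
l₃∈[|l₁−l₂|,l₁+l₂]=[2,8], have l₃=5  ✓
Σlᵢ = 13 ⇒ odd  ✗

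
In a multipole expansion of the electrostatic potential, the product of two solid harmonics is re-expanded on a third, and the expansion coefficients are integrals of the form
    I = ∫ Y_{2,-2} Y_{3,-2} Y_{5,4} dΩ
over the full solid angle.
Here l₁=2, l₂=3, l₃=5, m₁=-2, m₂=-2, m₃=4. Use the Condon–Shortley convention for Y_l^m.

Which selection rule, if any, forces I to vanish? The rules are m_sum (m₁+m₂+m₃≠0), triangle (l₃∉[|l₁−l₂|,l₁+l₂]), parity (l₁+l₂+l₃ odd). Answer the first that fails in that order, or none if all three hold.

Σmᵢ = 0  ✓
l₃∈[|l₁−l₂|,l₁+l₂]=[1,5], have l₃=5  ✓
Σlᵢ = 10 ⇒ even  ✓

none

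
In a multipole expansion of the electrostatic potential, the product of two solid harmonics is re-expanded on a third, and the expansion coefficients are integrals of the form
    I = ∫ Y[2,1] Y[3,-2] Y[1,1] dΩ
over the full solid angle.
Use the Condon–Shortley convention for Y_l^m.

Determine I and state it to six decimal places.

Checks pass: Σm=0; 6 even; l₃=1∈[1,5].
(2·2+1)(2·3+1)(2·1+1) = 105
Δ: 4! 0! 2! / 7! → 1/105
sum: t=2:+1/4 = 1/4
3j²(2 3 1; 0 0 0) = Δ·Π!·Σ² = 3/35  (sign -1)
sum: t=1:−1/12 = -1/12
3j²(2 3 1; 1 -2 1) = Δ·Π!·Σ² = 2/21  (sign -1)
combine: 4πI² = 105·3/35·2/21 = 6/7
take √, sign +1: I = 0.26116903

0.261169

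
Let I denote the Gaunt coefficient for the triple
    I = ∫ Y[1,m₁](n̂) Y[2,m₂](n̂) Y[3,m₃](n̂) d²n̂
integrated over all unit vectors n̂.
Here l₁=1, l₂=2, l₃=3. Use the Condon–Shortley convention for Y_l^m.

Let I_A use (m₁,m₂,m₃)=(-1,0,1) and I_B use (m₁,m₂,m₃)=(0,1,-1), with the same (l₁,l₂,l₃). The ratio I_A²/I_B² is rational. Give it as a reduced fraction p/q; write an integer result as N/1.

3/4

Same 1,2,3: normalisation and zero-m 3j drop out of the ratio.
A: Δ: 0! 2! 4! / 7! → 1/105; sum: t=0:+1/8 = 1/8; 3j²(1 2 3; -1 0 1) = Δ·Π!·Σ² = 2/35  (sign +1)
B: Δ: 0! 2! 4! / 7! → 1/105; sum: t=0:+1/6 = 1/6; 3j²(1 2 3; 0 1 -1) = Δ·Π!·Σ² = 8/105  (sign +1)
I_A²/I_B² = (2/35)/(8/105) = 3/4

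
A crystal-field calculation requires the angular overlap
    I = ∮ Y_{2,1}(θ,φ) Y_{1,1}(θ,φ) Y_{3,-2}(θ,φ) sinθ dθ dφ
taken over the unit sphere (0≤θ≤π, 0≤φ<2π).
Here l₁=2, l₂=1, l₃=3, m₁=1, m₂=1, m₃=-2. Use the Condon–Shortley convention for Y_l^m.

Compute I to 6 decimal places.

Checks pass: Σm=0; 6 even; l₃=3∈[1,3].
(2·2+1)(2·1+1)(2·3+1) = 105
Δ: 0! 4! 2! / 7! → 1/105
sum: t=0:+1/4 = 1/4
3j²(2 1 3; 0 0 0) = Δ·Π!·Σ² = 3/35  (sign -1)
sum: t=0:+1/12 = 1/12
3j²(2 1 3; 1 1 -2) = Δ·Π!·Σ² = 2/21  (sign -1)
combine: 4πI² = 105·3/35·2/21 = 6/7
take √, sign +1: I = 0.26116903

0.261169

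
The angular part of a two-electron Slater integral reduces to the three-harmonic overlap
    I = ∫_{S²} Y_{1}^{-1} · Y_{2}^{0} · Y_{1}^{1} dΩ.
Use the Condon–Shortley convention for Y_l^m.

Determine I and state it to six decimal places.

Rules hold: Σm=0, L=4 even, 1≤1≤3.
N = 3·5·3 = 45
Δ = 2!·0!·2!/5! = 1/30
Racah Σ t=1..1: t=1:−1/1 = -1/1
⇒ 3j(1 2 1; 0 0 0)² = 2/15, sgn +1
Racah Σ t=2..2: t=2:+1/4 = 1/4
⇒ 3j(1 2 1; -1 0 1)² = 1/30, sgn +1
4πI² = N·(3j₀)²·(3jₘ)² = 1/5
I = +1·√(0.2/4π) = 0.12615663

0.126157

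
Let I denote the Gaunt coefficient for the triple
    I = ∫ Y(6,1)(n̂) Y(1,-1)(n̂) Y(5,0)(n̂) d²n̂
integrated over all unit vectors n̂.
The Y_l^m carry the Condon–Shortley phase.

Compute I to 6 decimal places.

-0.187239

Rules hold: Σm=0, L=12 even, 5≤5≤7.
N = 13·3·11 = 429
Δ = 2!·10!·0!/13! = 1/858
Racah Σ t=1..1: t=1:−1/14400 = -1/14400
⇒ 3j(6 1 5; 0 0 0)² = 6/143, sgn +1
Racah Σ t=0..0: t=0:+1/28800 = 1/28800
⇒ 3j(6 1 5; 1 -1 0)² = 7/286, sgn -1
4πI² = N·(3j₀)²·(3jₘ)² = 63/143
I = -1·√(0.440559/4π) = -0.18723944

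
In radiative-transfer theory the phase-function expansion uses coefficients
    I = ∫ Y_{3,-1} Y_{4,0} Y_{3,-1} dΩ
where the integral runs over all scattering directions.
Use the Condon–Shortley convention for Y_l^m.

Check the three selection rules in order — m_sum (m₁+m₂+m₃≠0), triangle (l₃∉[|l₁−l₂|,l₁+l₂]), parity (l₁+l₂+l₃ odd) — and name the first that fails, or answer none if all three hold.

Σmᵢ = -2  ✗
l₃∈[|l₁−l₂|,l₁+l₂]=[1,7], have l₃=3
Σlᵢ = 10 ⇒ even

m_sum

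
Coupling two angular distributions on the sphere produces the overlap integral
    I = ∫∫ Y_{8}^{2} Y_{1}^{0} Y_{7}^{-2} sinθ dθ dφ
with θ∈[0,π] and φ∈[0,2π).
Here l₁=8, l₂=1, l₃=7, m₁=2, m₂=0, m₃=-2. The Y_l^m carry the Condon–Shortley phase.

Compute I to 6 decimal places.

m-sum 0 ✓  L=16 even ✓  7≤7≤9 ✓
Π(2lᵢ+1) = 17×3×15 = 765
triangle coeff Δ(8,1,7) = 1/2040
Σ_t [1,1]: t=1:−1/25401600 = -1/25401600
(3j)²=8/255 [(8 1 7; 0 0 0)], sign=+1
Σ_t [1,1]: t=1:−1/43545600 = -1/43545600
(3j)²=1/34 [(8 1 7; 2 0 -2)], sign=+1
⇒ 4πI² = 12/17
I = (+1)√(12/17/(4π)) = 0.23700703

0.237007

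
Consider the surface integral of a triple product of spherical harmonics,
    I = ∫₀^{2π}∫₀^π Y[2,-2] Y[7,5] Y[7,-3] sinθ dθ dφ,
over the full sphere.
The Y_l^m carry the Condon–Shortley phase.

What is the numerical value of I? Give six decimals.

m-sum 0 ✓  L=16 even ✓  5≤7≤9 ✓
Π(2lᵢ+1) = 5×15×15 = 1125
triangle coeff Δ(2,7,7) = 1/185640
Σ_t [0,2]: t=0:+1/2419200 t=1:−1/518400 t=2:+1/2419200 = -1/907200
(3j)²=56/3315 [(2 7 7; 0 0 0)], sign=+1
Σ_t [2,2]: t=2:+1/29030400 = 1/29030400
(3j)²=99/7735 [(2 7 7; -2 5 -3)], sign=+1
⇒ 4πI² = 11880/48841
I = (+1)√(11880/48841/(4π)) = 0.13912687

0.139127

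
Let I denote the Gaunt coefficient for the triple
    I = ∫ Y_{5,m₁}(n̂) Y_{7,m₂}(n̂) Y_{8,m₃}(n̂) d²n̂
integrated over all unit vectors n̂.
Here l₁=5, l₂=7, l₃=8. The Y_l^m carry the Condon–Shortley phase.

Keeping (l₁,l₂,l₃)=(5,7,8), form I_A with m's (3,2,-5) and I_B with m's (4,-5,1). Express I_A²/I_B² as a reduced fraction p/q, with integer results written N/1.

Shared (l₁,l₂,l₃)=(5,7,8): N and (l;000)² cancel in I_A²/I_B².
A: Δ = 4!·6!·10!/21! = 1/814773960; Racah Σ t=0..2: t=0:+1/418037760 t=1:−1/58060800 t=2:+1/87091200 = -1/298598400; ⇒ 3j(5 7 8; 3 2 -5)² = 7/3876, sgn +1
B: Δ = 4!·6!·10!/21! = 1/814773960; Racah Σ t=0..1: t=0:+1/232243200 t=1:−1/1567641600 = 23/6270566400; ⇒ 3j(5 7 8; 4 -5 1)² = 529/50388, sgn -1
I_A²/I_B² = (7/3876)/(529/50388) = 91/529

91/529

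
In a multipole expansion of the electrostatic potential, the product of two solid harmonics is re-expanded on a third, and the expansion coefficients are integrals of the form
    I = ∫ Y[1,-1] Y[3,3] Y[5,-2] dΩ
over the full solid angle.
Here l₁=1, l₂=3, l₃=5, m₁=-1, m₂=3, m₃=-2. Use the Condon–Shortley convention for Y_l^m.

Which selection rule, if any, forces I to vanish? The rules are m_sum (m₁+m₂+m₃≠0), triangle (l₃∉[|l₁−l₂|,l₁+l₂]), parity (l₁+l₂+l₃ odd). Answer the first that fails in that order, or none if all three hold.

azimuthal sum: -1 + 3 − 2 = 0  ✓
2 ≤ 5 ≤ 4 (triangle on l)  ✗
L = 1 + 3 + 5 = 9 (odd)

triangle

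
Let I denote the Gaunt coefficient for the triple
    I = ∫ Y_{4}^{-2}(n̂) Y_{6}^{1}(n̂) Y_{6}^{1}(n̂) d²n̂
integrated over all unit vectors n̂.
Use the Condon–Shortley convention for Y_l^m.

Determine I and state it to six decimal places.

0.133571

m-sum 0 ✓  L=16 even ✓  2≤6≤10 ✓
Π(2lᵢ+1) = 9×13×13 = 1521
triangle coeff Δ(4,6,6) = 1/15315300
Σ_t [0,4]: t=0:+1/829440 t=1:−1/25920 t=2:+1/9216 t=3:−1/25920 t=4:+1/829440 = 7/207360
(3j)²=28/2431 [(4 6 6; 0 0 0)], sign=+1
Σ_t [2,4]: t=2:+1/69120 t=3:−1/20736 t=4:+1/69120 = -1/51840
(3j)²=280/21879 [(4 6 6; -2 1 1)], sign=+1
⇒ 4πI² = 7840/34969
I = (+1)√(7840/34969/(4π)) = 0.13357079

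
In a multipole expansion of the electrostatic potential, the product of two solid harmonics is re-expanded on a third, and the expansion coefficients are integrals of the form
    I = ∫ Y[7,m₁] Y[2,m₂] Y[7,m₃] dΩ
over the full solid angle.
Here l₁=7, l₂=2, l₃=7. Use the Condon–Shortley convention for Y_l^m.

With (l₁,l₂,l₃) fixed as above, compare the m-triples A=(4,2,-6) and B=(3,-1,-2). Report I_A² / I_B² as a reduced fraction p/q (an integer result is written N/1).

l's match ⇒ only the (l;m) 3-j factors differ between A and B.
A: triangle coeff Δ(7,2,7) = 1/185640; Σ_t [2,2]: t=2:+1/159667200 = 1/159667200; (3j)²=9/1190 [(7 2 7; 4 2 -6)], sign=-1
B: triangle coeff Δ(7,2,7) = 1/185640; Σ_t [0,1]: t=0:+1/1935360 t=1:−1/4354560 = 1/3483648; (3j)²=125/12376 [(7 2 7; 3 -1 -2)], sign=-1
I_A²/I_B² = (9/1190)/(125/12376) = 468/625

468/625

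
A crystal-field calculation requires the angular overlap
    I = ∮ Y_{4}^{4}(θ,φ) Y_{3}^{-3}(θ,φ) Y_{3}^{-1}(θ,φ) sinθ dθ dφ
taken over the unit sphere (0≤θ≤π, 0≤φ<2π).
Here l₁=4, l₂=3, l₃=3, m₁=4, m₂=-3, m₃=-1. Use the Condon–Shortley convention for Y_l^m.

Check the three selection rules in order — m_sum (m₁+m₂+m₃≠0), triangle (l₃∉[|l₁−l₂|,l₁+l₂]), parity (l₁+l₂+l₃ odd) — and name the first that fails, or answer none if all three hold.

none

Σmᵢ = 0  ✓
l₃∈[|l₁−l₂|,l₁+l₂]=[1,7], have l₃=3  ✓
Σlᵢ = 10 ⇒ even  ✓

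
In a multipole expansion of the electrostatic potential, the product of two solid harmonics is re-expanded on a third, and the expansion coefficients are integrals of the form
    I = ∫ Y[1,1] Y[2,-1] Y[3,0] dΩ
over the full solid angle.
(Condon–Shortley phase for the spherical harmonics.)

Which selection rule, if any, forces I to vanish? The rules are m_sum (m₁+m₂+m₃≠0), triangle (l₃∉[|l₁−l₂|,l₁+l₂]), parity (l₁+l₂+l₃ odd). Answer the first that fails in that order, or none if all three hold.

none

azimuthal sum: 1 − 1 + 0 = 0  ✓
1 ≤ 3 ≤ 3 (triangle on l)  ✓
L = 1 + 2 + 3 = 6 (even)  ✓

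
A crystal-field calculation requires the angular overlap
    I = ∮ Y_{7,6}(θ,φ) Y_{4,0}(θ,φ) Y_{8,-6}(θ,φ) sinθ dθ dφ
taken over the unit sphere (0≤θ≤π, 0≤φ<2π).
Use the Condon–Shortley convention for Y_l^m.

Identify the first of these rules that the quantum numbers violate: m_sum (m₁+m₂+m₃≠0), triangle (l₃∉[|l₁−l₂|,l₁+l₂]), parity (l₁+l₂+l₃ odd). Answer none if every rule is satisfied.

m₁+m₂+m₃ = 6 + 0 − 6 = 0  ✓
triangle: |7−4|=3 ≤ l₃=8 ≤ 7+4=11  ✓
parity: l₁+l₂+l₃ = 19 is odd  ✗

parity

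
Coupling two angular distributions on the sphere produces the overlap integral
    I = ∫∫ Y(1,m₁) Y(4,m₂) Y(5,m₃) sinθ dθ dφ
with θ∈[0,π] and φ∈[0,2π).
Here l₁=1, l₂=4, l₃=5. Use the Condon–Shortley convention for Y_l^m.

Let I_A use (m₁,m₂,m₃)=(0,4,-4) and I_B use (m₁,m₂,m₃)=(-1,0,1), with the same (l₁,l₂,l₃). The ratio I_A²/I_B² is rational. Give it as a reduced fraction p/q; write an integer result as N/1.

Shared (l₁,l₂,l₃)=(1,4,5): N and (l;000)² cancel in I_A²/I_B².
A: Δ = 0!·2!·8!/11! = 1/495; Racah Σ t=0..0: t=0:+1/40320 = 1/40320; ⇒ 3j(1 4 5; 0 4 -4)² = 1/55, sgn -1
B: Δ = 0!·2!·8!/11! = 1/495; Racah Σ t=0..0: t=0:+1/1152 = 1/1152; ⇒ 3j(1 4 5; -1 0 1)² = 1/33, sgn +1
I_A²/I_B² = (1/55)/(1/33) = 3/5

3/5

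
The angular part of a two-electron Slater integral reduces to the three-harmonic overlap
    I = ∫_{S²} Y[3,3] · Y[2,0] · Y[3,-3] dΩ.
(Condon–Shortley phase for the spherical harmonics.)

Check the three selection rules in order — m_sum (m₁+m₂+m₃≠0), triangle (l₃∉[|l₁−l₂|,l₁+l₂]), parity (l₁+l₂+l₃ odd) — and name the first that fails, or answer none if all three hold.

none

Σmᵢ = 0  ✓
l₃∈[|l₁−l₂|,l₁+l₂]=[1,5], have l₃=3  ✓
Σlᵢ = 8 ⇒ even  ✓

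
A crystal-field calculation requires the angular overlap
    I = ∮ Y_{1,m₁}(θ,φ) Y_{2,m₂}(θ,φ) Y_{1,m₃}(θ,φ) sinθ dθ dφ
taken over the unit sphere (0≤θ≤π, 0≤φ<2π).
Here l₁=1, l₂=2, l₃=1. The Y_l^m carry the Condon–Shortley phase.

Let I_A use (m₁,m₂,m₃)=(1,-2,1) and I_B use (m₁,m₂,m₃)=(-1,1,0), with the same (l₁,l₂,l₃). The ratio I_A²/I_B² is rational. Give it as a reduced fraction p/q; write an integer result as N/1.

Shared (l₁,l₂,l₃)=(1,2,1): N and (l;000)² cancel in I_A²/I_B².
A: Δ = 2!·0!·2!/5! = 1/30; Racah Σ t=0..0: t=0:+1/4 = 1/4; ⇒ 3j(1 2 1; 1 -2 1)² = 1/5, sgn +1
B: Δ = 2!·0!·2!/5! = 1/30; Racah Σ t=2..2: t=2:+1/2 = 1/2; ⇒ 3j(1 2 1; -1 1 0)² = 1/10, sgn -1
I_A²/I_B² = (1/5)/(1/10) = 2/1

2/1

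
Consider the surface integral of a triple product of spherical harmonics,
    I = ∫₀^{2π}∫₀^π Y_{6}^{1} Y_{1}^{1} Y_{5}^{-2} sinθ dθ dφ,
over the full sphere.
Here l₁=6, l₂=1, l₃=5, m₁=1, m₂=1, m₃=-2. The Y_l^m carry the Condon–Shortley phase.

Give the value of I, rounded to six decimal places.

Rules hold: Σm=0, L=12 even, 5≤5≤7.
N = 13·3·11 = 429
Δ = 2!·10!·0!/13! = 1/858
Racah Σ t=1..1: t=1:−1/14400 = -1/14400
⇒ 3j(6 1 5; 0 0 0)² = 6/143, sgn +1
Racah Σ t=2..2: t=2:+1/60480 = 1/60480
⇒ 3j(6 1 5; 1 1 -2)² = 5/429, sgn -1
4πI² = N·(3j₀)²·(3jₘ)² = 30/143
I = -1·√(0.20979/4π) = -0.12920749

-0.129207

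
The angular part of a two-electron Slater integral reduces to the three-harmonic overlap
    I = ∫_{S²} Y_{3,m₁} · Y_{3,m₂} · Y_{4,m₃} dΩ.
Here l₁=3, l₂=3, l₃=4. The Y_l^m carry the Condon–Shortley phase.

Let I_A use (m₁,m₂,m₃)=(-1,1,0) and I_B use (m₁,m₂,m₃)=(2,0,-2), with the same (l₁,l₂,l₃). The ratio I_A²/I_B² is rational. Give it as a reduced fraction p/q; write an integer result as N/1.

l's match ⇒ only the (l;m) 3-j factors differ between A and B.
A: triangle coeff Δ(3,3,4) = 1/34650; Σ_t [0,2]: t=0:+1/1152 t=1:−1/36 t=2:+1/32 = 5/1152; (3j)²=1/1386 [(3 3 4; -1 1 0)], sign=+1
B: triangle coeff Δ(3,3,4) = 1/34650; Σ_t [0,1]: t=0:+1/72 t=1:−1/96 = 1/288; (3j)²=1/462 [(3 3 4; 2 0 -2)], sign=+1
I_A²/I_B² = (1/1386)/(1/462) = 1/3

1/3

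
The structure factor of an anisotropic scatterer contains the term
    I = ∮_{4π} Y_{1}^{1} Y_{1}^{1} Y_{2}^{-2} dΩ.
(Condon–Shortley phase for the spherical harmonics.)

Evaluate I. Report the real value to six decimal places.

0.309019

m-sum 0 ✓  L=4 even ✓  0≤2≤2 ✓
Π(2lᵢ+1) = 3×3×5 = 45
triangle coeff Δ(1,1,2) = 1/30
Σ_t [0,0]: t=0:+1/1 = 1/1
(3j)²=2/15 [(1 1 2; 0 0 0)], sign=+1
Σ_t [0,0]: t=0:+1/4 = 1/4
(3j)²=1/5 [(1 1 2; 1 1 -2)], sign=+1
⇒ 4πI² = 6/5
I = (+1)√(6/5/(4π)) = 0.30901936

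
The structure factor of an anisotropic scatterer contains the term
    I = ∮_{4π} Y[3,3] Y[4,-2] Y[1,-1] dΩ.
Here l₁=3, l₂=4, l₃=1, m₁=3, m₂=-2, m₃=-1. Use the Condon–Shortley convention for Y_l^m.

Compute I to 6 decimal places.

0.061558

Rules hold: Σm=0, L=8 even, 1≤1≤7.
N = 7·9·3 = 189
Δ = 6!·0!·2!/9! = 1/252
Racah Σ t=3..3: t=3:−1/36 = -1/36
⇒ 3j(3 4 1; 0 0 0)² = 4/63, sgn +1
Racah Σ t=0..0: t=0:+1/1440 = 1/1440
⇒ 3j(3 4 1; 3 -2 -1)² = 1/252, sgn +1
4πI² = N·(3j₀)²·(3jₘ)² = 1/21
I = +1·√(0.047619/4π) = 0.06155813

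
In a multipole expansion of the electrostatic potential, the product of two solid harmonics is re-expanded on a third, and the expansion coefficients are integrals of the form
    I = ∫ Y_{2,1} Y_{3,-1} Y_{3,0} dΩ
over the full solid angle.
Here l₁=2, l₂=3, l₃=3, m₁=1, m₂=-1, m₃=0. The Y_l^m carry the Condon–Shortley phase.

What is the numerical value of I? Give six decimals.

-0.059471

Checks pass: Σm=0; 8 even; l₃=3∈[1,5].
(2·2+1)(2·3+1)(2·3+1) = 245
Δ: 2! 2! 4! / 9! → 1/3780
sum: t=0:+1/24 t=1:−1/4 t=2:+1/24 = -1/6
3j²(2 3 3; 0 0 0) = Δ·Π!·Σ² = 4/105  (sign +1)
sum: t=0:+1/8 t=1:−1/12 = 1/24
3j²(2 3 3; 1 -1 0) = Δ·Π!·Σ² = 1/210  (sign -1)
combine: 4πI² = 245·4/105·1/210 = 2/45
take √, sign -1: I = -0.05947080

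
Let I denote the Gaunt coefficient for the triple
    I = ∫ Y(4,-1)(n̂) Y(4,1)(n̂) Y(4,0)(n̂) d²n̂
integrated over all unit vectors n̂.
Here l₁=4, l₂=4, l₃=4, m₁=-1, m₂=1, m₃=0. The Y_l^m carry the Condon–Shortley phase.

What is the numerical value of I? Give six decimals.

-0.068481

m-sum 0 ✓  L=12 even ✓  0≤4≤8 ✓
Π(2lᵢ+1) = 9×9×9 = 729
triangle coeff Δ(4,4,4) = 1/450450
Σ_t [0,4]: t=0:+1/13824 t=1:−1/216 t=2:+1/64 t=3:−1/216 t=4:+1/13824 = 5/768
(3j)²=18/1001 [(4 4 4; 0 0 0)], sign=+1
Σ_t [1,4]: t=1:−1/3456 t=2:+1/144 t=3:−1/96 t=4:+1/864 = -1/384
(3j)²=9/2002 [(4 4 4; -1 1 0)], sign=-1
⇒ 4πI² = 59049/1002001
I = (-1)√(59049/1002001/(4π)) = -0.06848055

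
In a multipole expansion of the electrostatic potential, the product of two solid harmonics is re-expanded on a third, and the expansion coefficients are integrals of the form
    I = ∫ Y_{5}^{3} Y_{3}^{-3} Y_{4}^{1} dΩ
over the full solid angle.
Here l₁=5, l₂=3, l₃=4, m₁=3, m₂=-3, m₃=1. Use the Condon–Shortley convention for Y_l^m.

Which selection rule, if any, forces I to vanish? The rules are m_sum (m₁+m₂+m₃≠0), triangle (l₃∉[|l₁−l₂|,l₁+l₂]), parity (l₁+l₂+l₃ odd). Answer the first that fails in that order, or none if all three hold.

m_sum

Σmᵢ = 1  ✗
l₃∈[|l₁−l₂|,l₁+l₂]=[2,8], have l₃=4
Σlᵢ = 12 ⇒ even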